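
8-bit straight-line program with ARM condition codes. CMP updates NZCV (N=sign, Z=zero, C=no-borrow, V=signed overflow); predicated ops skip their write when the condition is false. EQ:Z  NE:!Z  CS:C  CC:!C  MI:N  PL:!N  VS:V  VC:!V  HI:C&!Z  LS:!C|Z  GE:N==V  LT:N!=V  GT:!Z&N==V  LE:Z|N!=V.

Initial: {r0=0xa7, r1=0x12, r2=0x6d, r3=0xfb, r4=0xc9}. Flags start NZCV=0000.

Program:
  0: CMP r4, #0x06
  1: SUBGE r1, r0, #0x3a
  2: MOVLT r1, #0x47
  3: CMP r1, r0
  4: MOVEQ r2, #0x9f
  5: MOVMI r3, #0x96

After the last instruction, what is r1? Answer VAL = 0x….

0: ✓ CMP  NZCV=1010
1: · SUBGE
2: ✓ MOVLT  r1←0x47
3: ✓ CMP  NZCV=1001
4: · MOVEQ
5: ✓ MOVMI  r3←0x96

VAL = 0x47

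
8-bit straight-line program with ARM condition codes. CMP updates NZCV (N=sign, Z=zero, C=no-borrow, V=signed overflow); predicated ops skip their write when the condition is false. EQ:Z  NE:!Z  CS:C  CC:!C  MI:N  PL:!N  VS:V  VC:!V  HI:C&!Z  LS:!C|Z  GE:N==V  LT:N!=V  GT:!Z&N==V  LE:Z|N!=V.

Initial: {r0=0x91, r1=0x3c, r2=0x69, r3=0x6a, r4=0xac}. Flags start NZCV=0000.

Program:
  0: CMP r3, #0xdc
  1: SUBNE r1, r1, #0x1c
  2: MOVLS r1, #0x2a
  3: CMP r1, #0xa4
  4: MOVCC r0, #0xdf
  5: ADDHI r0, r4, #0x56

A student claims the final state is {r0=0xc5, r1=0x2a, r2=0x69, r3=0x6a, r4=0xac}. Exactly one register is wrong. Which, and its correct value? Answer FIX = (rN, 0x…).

0: ✓ CMP  NZCV=1001
1: ✓ SUBNE  r1←0x20
2: ✓ MOVLS  r1←0x2a
3: ✓ CMP  NZCV=1001
4: ✓ MOVCC  r0←0xdf
5: · ADDHI

FIX = (r0, 0xdf)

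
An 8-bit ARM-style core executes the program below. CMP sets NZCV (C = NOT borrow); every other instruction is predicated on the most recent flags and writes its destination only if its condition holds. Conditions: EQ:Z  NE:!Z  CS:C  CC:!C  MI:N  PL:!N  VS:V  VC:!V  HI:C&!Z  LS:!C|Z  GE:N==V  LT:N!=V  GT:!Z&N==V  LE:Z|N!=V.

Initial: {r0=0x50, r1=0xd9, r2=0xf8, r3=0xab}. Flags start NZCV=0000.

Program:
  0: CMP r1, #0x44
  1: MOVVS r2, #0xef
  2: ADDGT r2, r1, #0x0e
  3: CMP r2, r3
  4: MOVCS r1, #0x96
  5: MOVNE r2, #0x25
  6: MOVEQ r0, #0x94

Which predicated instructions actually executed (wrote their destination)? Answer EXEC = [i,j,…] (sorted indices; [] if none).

0: ✓ CMP  NZCV=1010
1: · MOVVS
2: · ADDGT
3: ✓ CMP  NZCV=0010
4: ✓ MOVCS  r1←0x96
5: ✓ MOVNE  r2←0x25
6: · MOVEQ

EXEC = [4,5]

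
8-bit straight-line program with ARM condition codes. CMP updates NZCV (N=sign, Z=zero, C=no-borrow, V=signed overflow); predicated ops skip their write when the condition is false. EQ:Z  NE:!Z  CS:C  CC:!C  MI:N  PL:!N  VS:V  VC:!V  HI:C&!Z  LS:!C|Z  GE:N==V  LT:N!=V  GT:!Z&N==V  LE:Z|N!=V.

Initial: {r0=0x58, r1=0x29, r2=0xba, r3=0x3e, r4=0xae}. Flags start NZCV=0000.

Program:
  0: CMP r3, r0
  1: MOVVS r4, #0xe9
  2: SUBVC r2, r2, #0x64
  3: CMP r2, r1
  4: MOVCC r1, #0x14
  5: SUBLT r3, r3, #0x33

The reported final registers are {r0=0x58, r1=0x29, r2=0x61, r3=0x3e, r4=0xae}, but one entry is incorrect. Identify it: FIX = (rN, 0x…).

FIX = (r2, 0x56)

0: ✓ CMP  NZCV=1000
1: · MOVVS
2: ✓ SUBVC  r2←0x56
3: ✓ CMP  NZCV=0010
4: · MOVCC
5: · SUBLT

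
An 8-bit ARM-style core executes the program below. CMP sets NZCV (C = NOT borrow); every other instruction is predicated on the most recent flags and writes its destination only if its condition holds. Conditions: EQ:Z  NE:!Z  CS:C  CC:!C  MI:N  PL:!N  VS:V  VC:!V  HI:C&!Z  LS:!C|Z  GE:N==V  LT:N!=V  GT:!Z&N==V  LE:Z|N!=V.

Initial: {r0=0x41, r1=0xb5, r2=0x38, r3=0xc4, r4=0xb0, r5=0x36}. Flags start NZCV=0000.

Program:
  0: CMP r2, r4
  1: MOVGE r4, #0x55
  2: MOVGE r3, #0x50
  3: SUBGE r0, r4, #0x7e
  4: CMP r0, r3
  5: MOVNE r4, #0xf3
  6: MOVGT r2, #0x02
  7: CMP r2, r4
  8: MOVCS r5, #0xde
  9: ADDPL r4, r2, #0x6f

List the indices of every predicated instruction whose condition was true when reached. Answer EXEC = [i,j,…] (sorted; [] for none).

0: ✓ CMP  NZCV=1001
1: ✓ MOVGE  r4←0x55
2: ✓ MOVGE  r3←0x50
3: ✓ SUBGE  r0←0xd7
4: ✓ CMP  NZCV=1010
5: ✓ MOVNE  r4←0xf3
6: · MOVGT
7: ✓ CMP  NZCV=0000
8: · MOVCS
9: ✓ ADDPL  r4←0xa7

EXEC = [1,2,3,5,9]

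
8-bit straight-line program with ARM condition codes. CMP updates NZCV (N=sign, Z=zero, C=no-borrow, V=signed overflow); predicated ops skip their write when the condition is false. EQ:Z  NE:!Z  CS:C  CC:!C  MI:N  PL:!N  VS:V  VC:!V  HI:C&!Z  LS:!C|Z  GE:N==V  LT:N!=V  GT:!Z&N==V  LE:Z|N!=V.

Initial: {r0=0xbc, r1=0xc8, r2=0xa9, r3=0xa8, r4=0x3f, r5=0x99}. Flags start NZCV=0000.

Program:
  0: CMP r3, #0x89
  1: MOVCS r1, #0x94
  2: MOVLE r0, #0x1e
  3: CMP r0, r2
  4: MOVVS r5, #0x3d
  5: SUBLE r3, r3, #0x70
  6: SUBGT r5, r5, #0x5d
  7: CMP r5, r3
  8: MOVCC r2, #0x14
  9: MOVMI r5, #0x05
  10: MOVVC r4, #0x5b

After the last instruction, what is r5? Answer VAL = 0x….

0: ✓ CMP  NZCV=0010
1: ✓ MOVCS  r1←0x94
2: · MOVLE
3: ✓ CMP  NZCV=0010
4: · MOVVS
5: · SUBLE
6: ✓ SUBGT  r5←0x3c
7: ✓ CMP  NZCV=1001
8: ✓ MOVCC  r2←0x14
9: ✓ MOVMI  r5←0x05
10: · MOVVC

VAL = 0x05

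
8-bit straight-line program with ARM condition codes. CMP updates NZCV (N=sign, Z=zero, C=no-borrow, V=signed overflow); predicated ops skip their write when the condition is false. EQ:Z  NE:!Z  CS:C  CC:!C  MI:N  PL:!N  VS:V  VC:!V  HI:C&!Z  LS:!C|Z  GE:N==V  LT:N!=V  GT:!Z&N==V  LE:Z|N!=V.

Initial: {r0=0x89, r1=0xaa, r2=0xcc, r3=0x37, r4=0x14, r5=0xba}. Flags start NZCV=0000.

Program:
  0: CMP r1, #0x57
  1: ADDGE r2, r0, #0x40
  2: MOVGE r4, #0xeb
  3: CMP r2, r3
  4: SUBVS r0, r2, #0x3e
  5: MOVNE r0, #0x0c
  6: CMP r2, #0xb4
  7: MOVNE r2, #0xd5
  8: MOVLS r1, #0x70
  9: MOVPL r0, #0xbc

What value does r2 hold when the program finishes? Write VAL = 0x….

0: ✓ CMP  NZCV=0011
1: · ADDGE
2: · MOVGE
3: ✓ CMP  NZCV=1010
4: · SUBVS
5: ✓ MOVNE  r0←0x0c
6: ✓ CMP  NZCV=0010
7: ✓ MOVNE  r2←0xd5
8: · MOVLS
9: ✓ MOVPL  r0←0xbc

VAL = 0xd5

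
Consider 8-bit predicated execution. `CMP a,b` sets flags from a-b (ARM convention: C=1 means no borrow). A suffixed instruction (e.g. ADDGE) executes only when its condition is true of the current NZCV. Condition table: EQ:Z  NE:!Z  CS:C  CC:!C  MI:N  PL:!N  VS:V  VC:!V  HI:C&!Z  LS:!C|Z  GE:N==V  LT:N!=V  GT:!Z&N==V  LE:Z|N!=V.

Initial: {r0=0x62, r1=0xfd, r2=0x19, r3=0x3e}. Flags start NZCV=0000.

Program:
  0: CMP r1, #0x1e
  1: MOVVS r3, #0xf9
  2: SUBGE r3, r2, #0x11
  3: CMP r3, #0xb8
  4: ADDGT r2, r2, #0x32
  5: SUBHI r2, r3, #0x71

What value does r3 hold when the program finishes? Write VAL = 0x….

VAL = 0x3e

[0] flags=1010 → (cmp)
[1] flags=1010 VS?F → skip
[2] flags=1010 GE?F → skip
[3] flags=1001 → (cmp)
[4] flags=1001 GT?T → r2=0x4b
[5] flags=1001 HI?F → skip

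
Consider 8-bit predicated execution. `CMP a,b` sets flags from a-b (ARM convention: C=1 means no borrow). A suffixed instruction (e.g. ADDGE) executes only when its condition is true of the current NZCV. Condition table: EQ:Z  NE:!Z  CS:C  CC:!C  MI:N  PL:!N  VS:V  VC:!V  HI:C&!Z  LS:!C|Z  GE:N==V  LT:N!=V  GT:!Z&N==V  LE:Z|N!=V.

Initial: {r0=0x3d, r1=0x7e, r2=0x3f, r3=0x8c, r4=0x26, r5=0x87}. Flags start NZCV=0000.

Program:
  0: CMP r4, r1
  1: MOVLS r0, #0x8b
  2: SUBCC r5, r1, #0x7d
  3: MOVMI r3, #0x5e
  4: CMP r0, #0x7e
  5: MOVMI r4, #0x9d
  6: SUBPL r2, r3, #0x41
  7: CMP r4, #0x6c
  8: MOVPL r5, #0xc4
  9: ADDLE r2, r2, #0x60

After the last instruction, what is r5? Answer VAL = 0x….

VAL = 0x01

[0] flags=1000 → (cmp)
[1] flags=1000 LS?T → r0=0x8b
[2] flags=1000 CC?T → r5=0x01
[3] flags=1000 MI?T → r3=0x5e
[4] flags=0011 → (cmp)
[5] flags=0011 MI?F → skip
[6] flags=0011 PL?T → r2=0x1d
[7] flags=1000 → (cmp)
[8] flags=1000 PL?F → skip
[9] flags=1000 LE?T → r2=0x7d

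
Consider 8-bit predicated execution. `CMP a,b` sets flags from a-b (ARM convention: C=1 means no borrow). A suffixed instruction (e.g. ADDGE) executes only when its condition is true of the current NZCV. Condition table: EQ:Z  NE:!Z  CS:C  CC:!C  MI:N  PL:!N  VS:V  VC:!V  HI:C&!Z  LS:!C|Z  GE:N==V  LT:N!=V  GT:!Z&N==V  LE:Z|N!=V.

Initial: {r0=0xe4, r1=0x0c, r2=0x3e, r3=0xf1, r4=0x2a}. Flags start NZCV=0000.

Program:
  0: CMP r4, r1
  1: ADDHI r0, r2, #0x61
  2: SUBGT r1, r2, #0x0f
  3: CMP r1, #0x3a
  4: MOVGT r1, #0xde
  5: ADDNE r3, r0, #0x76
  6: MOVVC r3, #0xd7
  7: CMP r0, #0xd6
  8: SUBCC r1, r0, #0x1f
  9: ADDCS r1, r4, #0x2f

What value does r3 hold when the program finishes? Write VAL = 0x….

VAL = 0xd7

0: ✓ CMP  NZCV=0010
1: ✓ ADDHI  r0←0x9f
2: ✓ SUBGT  r1←0x2f
3: ✓ CMP  NZCV=1000
4: · MOVGT
5: ✓ ADDNE  r3←0x15
6: ✓ MOVVC  r3←0xd7
7: ✓ CMP  NZCV=1000
8: ✓ SUBCC  r1←0x80
9: · ADDCS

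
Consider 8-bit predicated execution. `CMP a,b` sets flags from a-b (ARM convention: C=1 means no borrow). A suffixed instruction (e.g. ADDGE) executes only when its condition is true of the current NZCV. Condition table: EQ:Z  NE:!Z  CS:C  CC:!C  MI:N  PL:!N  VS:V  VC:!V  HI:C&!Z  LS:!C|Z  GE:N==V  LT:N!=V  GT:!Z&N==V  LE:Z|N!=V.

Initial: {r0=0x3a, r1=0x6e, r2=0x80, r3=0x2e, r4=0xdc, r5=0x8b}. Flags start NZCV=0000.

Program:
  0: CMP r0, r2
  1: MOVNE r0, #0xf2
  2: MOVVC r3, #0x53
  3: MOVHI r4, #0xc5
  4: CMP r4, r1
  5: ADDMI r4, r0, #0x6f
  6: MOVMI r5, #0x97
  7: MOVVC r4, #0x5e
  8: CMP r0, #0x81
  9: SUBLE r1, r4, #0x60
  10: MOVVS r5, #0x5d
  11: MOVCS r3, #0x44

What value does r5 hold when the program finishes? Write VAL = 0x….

[0] flags=1001 → (cmp)
[1] flags=1001 NE?T → r0=0xf2
[2] flags=1001 VC?F → skip
[3] flags=1001 HI?F → skip
[4] flags=0011 → (cmp)
[5] flags=0011 MI?F → skip
[6] flags=0011 MI?F → skip
[7] flags=0011 VC?F → skip
[8] flags=0010 → (cmp)
[9] flags=0010 LE?F → skip
[10] flags=0010 VS?F → skip
[11] flags=0010 CS?T → r3=0x44

VAL = 0x8b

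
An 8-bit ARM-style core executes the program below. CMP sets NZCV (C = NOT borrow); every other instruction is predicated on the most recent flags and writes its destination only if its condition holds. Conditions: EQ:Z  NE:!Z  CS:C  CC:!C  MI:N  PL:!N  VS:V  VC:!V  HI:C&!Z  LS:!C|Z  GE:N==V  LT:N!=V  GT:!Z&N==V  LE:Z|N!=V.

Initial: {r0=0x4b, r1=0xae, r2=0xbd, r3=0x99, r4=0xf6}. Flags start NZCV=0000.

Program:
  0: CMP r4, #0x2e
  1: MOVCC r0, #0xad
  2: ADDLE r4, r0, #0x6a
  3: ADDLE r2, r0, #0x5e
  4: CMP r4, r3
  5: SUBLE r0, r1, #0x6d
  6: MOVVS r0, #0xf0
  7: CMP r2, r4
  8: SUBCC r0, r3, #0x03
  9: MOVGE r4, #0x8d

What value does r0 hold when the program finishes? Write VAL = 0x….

VAL = 0x96

[0] flags=1010 → (cmp)
[1] flags=1010 CC?F → skip
[2] flags=1010 LE?T → r4=0xb5
[3] flags=1010 LE?T → r2=0xa9
[4] flags=0010 → (cmp)
[5] flags=0010 LE?F → skip
[6] flags=0010 VS?F → skip
[7] flags=1000 → (cmp)
[8] flags=1000 CC?T → r0=0x96
[9] flags=1000 GE?F → skip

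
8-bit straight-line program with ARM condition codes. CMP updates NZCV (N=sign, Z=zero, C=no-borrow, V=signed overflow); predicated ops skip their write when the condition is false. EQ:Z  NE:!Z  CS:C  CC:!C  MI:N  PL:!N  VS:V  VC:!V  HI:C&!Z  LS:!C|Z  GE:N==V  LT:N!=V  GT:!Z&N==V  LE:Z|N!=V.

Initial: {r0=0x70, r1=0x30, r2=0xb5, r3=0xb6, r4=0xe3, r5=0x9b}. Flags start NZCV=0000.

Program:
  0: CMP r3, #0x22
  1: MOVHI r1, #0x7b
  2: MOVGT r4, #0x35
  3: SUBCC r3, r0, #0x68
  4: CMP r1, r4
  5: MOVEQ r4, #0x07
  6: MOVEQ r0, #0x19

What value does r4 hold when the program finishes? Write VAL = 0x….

VAL = 0xe3

[0] flags=1010 → (cmp)
[1] flags=1010 HI?T → r1=0x7b
[2] flags=1010 GT?F → skip
[3] flags=1010 CC?F → skip
[4] flags=1001 → (cmp)
[5] flags=1001 EQ?F → skip
[6] flags=1001 EQ?F → skip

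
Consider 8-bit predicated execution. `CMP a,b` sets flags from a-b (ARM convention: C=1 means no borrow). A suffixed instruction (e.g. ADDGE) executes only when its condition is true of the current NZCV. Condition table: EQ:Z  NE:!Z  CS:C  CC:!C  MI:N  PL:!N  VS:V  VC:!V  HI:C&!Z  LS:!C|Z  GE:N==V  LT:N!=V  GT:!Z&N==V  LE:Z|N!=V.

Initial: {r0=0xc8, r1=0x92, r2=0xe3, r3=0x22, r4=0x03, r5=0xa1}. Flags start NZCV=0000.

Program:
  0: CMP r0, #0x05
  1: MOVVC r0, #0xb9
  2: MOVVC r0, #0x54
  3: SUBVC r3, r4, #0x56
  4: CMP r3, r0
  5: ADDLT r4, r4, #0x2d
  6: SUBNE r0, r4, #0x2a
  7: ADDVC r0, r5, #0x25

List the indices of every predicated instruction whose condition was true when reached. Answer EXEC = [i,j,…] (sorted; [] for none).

EXEC = [1,2,3,5,6]

0: ✓ CMP  NZCV=1010
1: ✓ MOVVC  r0←0xb9
2: ✓ MOVVC  r0←0x54
3: ✓ SUBVC  r3←0xad
4: ✓ CMP  NZCV=0011
5: ✓ ADDLT  r4←0x30
6: ✓ SUBNE  r0←0x06
7: · ADDVC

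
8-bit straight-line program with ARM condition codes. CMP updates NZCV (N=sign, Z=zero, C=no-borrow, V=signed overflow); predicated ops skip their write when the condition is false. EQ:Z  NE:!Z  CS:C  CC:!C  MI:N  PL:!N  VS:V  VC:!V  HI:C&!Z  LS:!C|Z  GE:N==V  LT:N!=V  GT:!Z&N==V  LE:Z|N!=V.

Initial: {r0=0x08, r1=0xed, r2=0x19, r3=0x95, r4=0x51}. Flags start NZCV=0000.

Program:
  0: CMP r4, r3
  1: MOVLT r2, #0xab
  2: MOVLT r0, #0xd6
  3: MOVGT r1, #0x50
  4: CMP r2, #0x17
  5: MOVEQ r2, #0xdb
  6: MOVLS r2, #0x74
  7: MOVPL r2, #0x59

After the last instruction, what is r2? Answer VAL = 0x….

0: ✓ CMP  NZCV=1001
1: · MOVLT
2: · MOVLT
3: ✓ MOVGT  r1←0x50
4: ✓ CMP  NZCV=0010
5: · MOVEQ
6: · MOVLS
7: ✓ MOVPL  r2←0x59

VAL = 0x59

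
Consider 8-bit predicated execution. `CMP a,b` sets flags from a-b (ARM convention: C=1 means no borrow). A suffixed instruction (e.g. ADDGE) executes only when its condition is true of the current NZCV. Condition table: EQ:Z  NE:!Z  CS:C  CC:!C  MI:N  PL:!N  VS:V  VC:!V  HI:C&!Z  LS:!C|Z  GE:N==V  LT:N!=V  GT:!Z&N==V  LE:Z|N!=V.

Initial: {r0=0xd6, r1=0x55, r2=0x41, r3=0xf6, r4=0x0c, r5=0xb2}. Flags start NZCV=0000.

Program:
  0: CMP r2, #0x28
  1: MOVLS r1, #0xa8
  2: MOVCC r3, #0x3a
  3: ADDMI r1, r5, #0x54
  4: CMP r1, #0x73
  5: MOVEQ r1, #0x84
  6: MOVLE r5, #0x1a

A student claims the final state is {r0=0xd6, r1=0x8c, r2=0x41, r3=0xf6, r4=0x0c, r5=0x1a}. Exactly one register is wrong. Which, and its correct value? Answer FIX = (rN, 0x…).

[0] flags=0010 → (cmp)
[1] flags=0010 LS?F → skip
[2] flags=0010 CC?F → skip
[3] flags=0010 MI?F → skip
[4] flags=1000 → (cmp)
[5] flags=1000 EQ?F → skip
[6] flags=1000 LE?T → r5=0x1a

FIX = (r1, 0x55)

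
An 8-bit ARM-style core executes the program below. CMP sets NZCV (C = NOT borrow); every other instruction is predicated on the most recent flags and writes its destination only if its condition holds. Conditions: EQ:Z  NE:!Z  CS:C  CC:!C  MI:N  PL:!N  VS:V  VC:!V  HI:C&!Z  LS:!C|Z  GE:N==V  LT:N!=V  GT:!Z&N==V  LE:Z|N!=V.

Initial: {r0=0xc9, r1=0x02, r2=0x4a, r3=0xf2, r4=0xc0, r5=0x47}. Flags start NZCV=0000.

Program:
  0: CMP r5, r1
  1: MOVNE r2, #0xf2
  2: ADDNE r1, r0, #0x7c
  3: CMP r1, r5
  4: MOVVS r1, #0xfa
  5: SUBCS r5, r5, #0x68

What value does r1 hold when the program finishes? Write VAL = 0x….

[0] flags=0010 → (cmp)
[1] flags=0010 NE?T → r2=0xf2
[2] flags=0010 NE?T → r1=0x45
[3] flags=1000 → (cmp)
[4] flags=1000 VS?F → skip
[5] flags=1000 CS?F → skip

VAL = 0x45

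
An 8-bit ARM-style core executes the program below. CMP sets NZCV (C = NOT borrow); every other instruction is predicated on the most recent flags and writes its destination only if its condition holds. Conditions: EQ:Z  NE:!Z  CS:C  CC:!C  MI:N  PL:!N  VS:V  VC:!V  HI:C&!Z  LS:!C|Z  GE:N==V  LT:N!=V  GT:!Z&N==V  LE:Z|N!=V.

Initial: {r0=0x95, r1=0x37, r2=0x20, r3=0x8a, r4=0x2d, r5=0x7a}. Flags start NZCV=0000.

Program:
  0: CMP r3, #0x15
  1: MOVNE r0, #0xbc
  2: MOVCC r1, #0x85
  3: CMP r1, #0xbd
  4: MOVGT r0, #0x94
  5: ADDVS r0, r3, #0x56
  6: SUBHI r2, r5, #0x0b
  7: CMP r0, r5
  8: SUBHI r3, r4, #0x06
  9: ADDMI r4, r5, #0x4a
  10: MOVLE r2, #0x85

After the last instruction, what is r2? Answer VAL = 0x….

0: ✓ CMP  NZCV=0011
1: ✓ MOVNE  r0←0xbc
2: · MOVCC
3: ✓ CMP  NZCV=0000
4: ✓ MOVGT  r0←0x94
5: · ADDVS
6: · SUBHI
7: ✓ CMP  NZCV=0011
8: ✓ SUBHI  r3←0x27
9: · ADDMI
10: ✓ MOVLE  r2←0x85

VAL = 0x85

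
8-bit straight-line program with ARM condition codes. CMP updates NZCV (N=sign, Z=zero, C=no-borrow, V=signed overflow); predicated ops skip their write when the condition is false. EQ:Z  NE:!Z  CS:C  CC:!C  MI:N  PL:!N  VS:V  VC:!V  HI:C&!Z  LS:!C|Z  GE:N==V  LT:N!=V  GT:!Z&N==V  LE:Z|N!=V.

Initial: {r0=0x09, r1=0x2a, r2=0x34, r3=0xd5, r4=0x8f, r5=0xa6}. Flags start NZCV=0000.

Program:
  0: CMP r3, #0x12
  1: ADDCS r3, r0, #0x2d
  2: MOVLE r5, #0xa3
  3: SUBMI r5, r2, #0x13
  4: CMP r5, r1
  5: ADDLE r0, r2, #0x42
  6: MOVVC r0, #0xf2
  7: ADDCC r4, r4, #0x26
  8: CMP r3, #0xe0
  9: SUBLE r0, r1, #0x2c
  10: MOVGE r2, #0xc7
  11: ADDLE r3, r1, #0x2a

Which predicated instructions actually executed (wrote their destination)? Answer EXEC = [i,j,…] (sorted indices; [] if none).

[0] flags=1010 → (cmp)
[1] flags=1010 CS?T → r3=0x36
[2] flags=1010 LE?T → r5=0xa3
[3] flags=1010 MI?T → r5=0x21
[4] flags=1000 → (cmp)
[5] flags=1000 LE?T → r0=0x76
[6] flags=1000 VC?T → r0=0xf2
[7] flags=1000 CC?T → r4=0xb5
[8] flags=0000 → (cmp)
[9] flags=0000 LE?F → skip
[10] flags=0000 GE?T → r2=0xc7
[11] flags=0000 LE?F → skip

EXEC = [1,2,3,5,6,7,10]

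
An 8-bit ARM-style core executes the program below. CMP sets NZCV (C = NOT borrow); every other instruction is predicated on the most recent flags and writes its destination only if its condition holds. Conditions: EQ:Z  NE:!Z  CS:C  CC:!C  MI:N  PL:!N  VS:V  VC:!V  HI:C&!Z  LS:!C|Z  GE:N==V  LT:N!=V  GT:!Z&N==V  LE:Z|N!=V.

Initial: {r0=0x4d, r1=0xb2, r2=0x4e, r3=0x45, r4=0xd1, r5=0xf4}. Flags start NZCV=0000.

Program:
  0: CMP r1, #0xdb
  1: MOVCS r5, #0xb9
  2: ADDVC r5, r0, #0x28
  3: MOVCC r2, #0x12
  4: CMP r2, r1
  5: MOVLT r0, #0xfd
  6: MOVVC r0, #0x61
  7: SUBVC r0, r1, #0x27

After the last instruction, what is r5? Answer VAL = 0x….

VAL = 0x75

0: ✓ CMP  NZCV=1000
1: · MOVCS
2: ✓ ADDVC  r5←0x75
3: ✓ MOVCC  r2←0x12
4: ✓ CMP  NZCV=0000
5: · MOVLT
6: ✓ MOVVC  r0←0x61
7: ✓ SUBVC  r0←0x8b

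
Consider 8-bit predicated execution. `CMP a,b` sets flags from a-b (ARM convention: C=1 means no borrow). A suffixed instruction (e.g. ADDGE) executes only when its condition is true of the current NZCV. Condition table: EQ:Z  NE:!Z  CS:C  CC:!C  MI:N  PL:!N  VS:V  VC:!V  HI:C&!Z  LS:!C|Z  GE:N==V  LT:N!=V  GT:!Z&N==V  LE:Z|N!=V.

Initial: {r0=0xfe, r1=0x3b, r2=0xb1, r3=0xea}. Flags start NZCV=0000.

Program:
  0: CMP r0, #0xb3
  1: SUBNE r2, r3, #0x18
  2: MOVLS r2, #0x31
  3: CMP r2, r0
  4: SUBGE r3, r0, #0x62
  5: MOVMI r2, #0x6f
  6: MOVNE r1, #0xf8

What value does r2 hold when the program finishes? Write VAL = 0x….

[0] flags=0010 → (cmp)
[1] flags=0010 NE?T → r2=0xd2
[2] flags=0010 LS?F → skip
[3] flags=1000 → (cmp)
[4] flags=1000 GE?F → skip
[5] flags=1000 MI?T → r2=0x6f
[6] flags=1000 NE?T → r1=0xf8

VAL = 0x6f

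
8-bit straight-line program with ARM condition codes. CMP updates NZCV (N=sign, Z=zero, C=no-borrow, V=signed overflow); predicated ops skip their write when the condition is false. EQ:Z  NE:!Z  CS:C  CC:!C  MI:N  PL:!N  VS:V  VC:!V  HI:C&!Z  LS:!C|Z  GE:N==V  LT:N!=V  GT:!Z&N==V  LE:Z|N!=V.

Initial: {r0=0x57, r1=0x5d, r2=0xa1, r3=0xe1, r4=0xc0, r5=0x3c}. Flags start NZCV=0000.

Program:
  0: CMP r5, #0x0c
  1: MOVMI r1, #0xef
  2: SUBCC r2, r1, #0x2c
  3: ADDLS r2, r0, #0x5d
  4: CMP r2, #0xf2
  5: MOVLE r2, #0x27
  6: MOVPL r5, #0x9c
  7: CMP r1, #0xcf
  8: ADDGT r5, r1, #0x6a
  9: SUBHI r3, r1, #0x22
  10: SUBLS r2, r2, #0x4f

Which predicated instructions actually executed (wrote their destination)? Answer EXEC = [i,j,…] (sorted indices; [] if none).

[0] flags=0010 → (cmp)
[1] flags=0010 MI?F → skip
[2] flags=0010 CC?F → skip
[3] flags=0010 LS?F → skip
[4] flags=1000 → (cmp)
[5] flags=1000 LE?T → r2=0x27
[6] flags=1000 PL?F → skip
[7] flags=1001 → (cmp)
[8] flags=1001 GT?T → r5=0xc7
[9] flags=1001 HI?F → skip
[10] flags=1001 LS?T → r2=0xd8

EXEC = [5,8,10]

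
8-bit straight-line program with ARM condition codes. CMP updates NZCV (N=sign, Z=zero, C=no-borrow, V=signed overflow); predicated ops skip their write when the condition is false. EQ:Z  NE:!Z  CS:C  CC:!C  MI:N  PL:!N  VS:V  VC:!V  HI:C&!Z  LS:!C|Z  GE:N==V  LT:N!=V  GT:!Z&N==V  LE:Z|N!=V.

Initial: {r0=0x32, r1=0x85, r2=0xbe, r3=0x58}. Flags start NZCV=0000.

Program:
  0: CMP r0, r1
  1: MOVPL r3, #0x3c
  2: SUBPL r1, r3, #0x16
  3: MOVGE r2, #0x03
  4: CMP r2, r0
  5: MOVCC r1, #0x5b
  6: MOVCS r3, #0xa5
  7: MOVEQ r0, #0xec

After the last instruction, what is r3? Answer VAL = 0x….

0: ✓ CMP  NZCV=1001
1: · MOVPL
2: · SUBPL
3: ✓ MOVGE  r2←0x03
4: ✓ CMP  NZCV=1000
5: ✓ MOVCC  r1←0x5b
6: · MOVCS
7: · MOVEQ

VAL = 0x58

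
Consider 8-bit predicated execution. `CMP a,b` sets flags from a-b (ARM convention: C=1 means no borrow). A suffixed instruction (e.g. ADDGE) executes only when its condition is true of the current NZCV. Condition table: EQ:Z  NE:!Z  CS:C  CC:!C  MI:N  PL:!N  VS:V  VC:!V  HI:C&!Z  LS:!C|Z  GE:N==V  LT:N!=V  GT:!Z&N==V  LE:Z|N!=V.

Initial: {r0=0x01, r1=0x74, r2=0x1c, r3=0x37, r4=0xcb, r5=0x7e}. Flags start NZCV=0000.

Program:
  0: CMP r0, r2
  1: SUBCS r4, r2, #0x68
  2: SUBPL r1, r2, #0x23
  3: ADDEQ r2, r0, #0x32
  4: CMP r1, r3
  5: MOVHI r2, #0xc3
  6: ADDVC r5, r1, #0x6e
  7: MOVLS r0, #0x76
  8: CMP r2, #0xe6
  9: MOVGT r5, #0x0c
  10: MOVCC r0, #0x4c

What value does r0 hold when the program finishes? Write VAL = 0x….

VAL = 0x4c

[0] flags=1000 → (cmp)
[1] flags=1000 CS?F → skip
[2] flags=1000 PL?F → skip
[3] flags=1000 EQ?F → skip
[4] flags=0010 → (cmp)
[5] flags=0010 HI?T → r2=0xc3
[6] flags=0010 VC?T → r5=0xe2
[7] flags=0010 LS?F → skip
[8] flags=1000 → (cmp)
[9] flags=1000 GT?F → skip
[10] flags=1000 CC?T → r0=0x4c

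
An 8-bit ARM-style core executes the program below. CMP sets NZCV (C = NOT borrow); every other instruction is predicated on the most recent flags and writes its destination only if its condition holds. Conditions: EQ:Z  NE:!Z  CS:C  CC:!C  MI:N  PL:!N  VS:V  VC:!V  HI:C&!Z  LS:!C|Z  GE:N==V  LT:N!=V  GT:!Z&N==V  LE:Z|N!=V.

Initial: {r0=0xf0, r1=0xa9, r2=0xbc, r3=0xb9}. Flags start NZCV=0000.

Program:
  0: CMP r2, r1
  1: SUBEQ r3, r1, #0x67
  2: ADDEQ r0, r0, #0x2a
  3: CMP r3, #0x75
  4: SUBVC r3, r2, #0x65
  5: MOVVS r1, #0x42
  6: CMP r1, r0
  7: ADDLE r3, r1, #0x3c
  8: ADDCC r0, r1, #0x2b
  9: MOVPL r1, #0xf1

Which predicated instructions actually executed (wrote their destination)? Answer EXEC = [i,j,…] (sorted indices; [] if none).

EXEC = [5,8,9]

0: ✓ CMP  NZCV=0010
1: · SUBEQ
2: · ADDEQ
3: ✓ CMP  NZCV=0011
4: · SUBVC
5: ✓ MOVVS  r1←0x42
6: ✓ CMP  NZCV=0000
7: · ADDLE
8: ✓ ADDCC  r0←0x6d
9: ✓ MOVPL  r1←0xf1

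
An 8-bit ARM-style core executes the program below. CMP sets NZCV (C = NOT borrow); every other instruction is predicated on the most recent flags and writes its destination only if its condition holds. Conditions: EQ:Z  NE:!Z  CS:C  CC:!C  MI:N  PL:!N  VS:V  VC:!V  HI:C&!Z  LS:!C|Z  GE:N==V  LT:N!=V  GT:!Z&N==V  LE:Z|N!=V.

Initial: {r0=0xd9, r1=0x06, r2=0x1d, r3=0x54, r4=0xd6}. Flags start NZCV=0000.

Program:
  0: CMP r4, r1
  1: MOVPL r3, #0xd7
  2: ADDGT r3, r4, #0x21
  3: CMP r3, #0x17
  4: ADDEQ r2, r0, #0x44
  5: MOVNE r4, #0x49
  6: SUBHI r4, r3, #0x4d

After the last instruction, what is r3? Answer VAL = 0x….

VAL = 0x54

0: ✓ CMP  NZCV=1010
1: · MOVPL
2: · ADDGT
3: ✓ CMP  NZCV=0010
4: · ADDEQ
5: ✓ MOVNE  r4←0x49
6: ✓ SUBHI  r4←0x07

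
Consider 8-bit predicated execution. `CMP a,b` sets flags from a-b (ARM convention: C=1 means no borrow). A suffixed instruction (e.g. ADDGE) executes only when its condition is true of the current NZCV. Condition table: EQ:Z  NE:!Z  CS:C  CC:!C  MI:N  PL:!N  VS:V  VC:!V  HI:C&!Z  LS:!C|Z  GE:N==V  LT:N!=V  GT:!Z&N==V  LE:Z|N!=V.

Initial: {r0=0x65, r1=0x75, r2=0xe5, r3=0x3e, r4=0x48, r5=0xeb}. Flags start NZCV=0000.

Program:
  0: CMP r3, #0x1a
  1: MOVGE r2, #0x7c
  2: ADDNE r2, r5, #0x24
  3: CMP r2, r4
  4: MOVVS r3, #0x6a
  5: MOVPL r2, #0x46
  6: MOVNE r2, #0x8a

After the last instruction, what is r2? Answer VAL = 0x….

VAL = 0x8a

0: ✓ CMP  NZCV=0010
1: ✓ MOVGE  r2←0x7c
2: ✓ ADDNE  r2←0x0f
3: ✓ CMP  NZCV=1000
4: · MOVVS
5: · MOVPL
6: ✓ MOVNE  r2←0x8a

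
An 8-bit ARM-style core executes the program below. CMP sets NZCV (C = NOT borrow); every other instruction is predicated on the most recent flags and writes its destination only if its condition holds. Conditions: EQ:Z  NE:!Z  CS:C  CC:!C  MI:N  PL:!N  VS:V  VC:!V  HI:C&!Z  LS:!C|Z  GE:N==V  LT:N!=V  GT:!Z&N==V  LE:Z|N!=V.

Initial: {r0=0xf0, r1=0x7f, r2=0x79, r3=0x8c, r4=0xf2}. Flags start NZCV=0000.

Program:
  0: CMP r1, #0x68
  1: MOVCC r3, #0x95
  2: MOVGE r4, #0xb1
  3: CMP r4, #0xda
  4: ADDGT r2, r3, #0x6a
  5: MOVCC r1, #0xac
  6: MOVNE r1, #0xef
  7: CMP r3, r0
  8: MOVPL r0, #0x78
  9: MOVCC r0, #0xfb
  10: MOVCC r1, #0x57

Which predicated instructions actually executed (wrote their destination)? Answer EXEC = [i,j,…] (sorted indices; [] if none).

[0] flags=0010 → (cmp)
[1] flags=0010 CC?F → skip
[2] flags=0010 GE?T → r4=0xb1
[3] flags=1000 → (cmp)
[4] flags=1000 GT?F → skip
[5] flags=1000 CC?T → r1=0xac
[6] flags=1000 NE?T → r1=0xef
[7] flags=1000 → (cmp)
[8] flags=1000 PL?F → skip
[9] flags=1000 CC?T → r0=0xfb
[10] flags=1000 CC?T → r1=0x57

EXEC = [2,5,6,9,10]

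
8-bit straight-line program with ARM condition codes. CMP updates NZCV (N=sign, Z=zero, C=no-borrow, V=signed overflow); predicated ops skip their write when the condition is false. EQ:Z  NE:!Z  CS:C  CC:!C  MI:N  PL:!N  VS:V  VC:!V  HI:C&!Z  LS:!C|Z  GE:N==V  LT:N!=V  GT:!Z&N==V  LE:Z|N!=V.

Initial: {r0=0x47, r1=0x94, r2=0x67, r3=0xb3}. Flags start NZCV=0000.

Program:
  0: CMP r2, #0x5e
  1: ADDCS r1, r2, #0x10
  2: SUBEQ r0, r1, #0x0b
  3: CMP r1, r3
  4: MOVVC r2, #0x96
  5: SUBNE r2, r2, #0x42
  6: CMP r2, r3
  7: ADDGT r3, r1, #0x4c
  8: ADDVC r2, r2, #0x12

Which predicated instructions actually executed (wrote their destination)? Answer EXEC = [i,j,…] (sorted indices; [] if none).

EXEC = [1,5,7,8]

[0] flags=0010 → (cmp)
[1] flags=0010 CS?T → r1=0x77
[2] flags=0010 EQ?F → skip
[3] flags=1001 → (cmp)
[4] flags=1001 VC?F → skip
[5] flags=1001 NE?T → r2=0x25
[6] flags=0000 → (cmp)
[7] flags=0000 GT?T → r3=0xc3
[8] flags=0000 VC?T → r2=0x37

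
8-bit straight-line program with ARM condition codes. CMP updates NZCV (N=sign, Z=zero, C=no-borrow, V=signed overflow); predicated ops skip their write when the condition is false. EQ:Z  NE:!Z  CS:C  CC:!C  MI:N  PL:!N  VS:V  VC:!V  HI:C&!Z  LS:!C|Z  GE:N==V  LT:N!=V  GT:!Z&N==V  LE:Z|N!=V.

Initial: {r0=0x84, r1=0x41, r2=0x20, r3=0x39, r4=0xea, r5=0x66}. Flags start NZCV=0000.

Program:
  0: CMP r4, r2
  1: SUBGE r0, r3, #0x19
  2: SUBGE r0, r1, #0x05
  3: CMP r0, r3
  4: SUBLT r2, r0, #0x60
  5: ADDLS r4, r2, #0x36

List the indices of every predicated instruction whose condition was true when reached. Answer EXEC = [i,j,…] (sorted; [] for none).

[0] flags=1010 → (cmp)
[1] flags=1010 GE?F → skip
[2] flags=1010 GE?F → skip
[3] flags=0011 → (cmp)
[4] flags=0011 LT?T → r2=0x24
[5] flags=0011 LS?F → skip

EXEC = [4]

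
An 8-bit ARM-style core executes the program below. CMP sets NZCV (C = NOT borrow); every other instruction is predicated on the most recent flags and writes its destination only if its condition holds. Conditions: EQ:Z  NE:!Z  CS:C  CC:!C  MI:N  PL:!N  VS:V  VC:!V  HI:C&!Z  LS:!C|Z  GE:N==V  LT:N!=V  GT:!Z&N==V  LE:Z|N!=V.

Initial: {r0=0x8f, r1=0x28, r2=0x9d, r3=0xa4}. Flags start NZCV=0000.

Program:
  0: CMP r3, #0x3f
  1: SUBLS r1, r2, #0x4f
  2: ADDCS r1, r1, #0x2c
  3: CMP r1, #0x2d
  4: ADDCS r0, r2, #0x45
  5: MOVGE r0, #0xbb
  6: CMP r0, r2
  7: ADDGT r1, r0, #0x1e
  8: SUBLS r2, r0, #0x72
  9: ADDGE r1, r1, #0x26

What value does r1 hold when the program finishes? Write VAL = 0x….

0: ✓ CMP  NZCV=0011
1: · SUBLS
2: ✓ ADDCS  r1←0x54
3: ✓ CMP  NZCV=0010
4: ✓ ADDCS  r0←0xe2
5: ✓ MOVGE  r0←0xbb
6: ✓ CMP  NZCV=0010
7: ✓ ADDGT  r1←0xd9
8: · SUBLS
9: ✓ ADDGE  r1←0xff

VAL = 0xff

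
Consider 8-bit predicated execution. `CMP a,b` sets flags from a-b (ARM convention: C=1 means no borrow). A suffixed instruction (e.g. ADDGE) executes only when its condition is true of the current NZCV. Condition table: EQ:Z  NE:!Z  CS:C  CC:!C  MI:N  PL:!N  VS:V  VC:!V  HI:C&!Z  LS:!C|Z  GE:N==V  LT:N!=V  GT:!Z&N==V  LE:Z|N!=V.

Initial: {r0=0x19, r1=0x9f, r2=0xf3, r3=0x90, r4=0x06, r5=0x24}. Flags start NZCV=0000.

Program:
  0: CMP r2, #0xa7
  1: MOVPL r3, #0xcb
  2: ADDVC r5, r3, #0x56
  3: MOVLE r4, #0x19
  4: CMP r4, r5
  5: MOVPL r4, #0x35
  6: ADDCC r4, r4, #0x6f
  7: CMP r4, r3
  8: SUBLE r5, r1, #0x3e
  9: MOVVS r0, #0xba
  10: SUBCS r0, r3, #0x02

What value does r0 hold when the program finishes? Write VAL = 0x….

VAL = 0xba

[0] flags=0010 → (cmp)
[1] flags=0010 PL?T → r3=0xcb
[2] flags=0010 VC?T → r5=0x21
[3] flags=0010 LE?F → skip
[4] flags=1000 → (cmp)
[5] flags=1000 PL?F → skip
[6] flags=1000 CC?T → r4=0x75
[7] flags=1001 → (cmp)
[8] flags=1001 LE?F → skip
[9] flags=1001 VS?T → r0=0xba
[10] flags=1001 CS?F → skip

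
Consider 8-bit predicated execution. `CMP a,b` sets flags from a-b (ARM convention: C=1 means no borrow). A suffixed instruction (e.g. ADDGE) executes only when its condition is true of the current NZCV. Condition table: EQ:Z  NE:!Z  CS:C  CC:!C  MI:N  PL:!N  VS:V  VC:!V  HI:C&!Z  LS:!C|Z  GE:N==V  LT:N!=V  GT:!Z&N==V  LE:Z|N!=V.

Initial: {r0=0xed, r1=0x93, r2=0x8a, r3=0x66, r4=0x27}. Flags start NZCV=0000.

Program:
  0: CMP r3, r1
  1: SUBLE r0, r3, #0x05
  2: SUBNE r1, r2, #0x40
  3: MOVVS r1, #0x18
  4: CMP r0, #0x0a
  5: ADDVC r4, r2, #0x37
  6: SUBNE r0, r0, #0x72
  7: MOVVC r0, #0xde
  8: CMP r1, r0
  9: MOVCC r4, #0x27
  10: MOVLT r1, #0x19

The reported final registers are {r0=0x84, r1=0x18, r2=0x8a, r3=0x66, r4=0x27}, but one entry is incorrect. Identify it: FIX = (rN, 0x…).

FIX = (r0, 0xde)

[0] flags=1001 → (cmp)
[1] flags=1001 LE?F → skip
[2] flags=1001 NE?T → r1=0x4a
[3] flags=1001 VS?T → r1=0x18
[4] flags=1010 → (cmp)
[5] flags=1010 VC?T → r4=0xc1
[6] flags=1010 NE?T → r0=0x7b
[7] flags=1010 VC?T → r0=0xde
[8] flags=0000 → (cmp)
[9] flags=0000 CC?T → r4=0x27
[10] flags=0000 LT?F → skip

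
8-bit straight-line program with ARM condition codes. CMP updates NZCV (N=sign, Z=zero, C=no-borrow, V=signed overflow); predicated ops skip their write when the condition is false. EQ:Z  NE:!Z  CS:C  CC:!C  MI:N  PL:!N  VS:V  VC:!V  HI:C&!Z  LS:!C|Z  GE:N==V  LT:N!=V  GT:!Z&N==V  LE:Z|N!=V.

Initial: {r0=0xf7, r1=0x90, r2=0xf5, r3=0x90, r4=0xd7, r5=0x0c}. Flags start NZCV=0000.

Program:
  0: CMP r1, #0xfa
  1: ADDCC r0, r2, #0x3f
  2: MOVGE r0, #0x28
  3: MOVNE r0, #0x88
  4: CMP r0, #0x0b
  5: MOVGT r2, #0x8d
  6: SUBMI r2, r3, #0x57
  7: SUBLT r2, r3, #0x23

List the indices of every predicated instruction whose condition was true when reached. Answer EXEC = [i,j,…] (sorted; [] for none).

[0] flags=1000 → (cmp)
[1] flags=1000 CC?T → r0=0x34
[2] flags=1000 GE?F → skip
[3] flags=1000 NE?T → r0=0x88
[4] flags=0011 → (cmp)
[5] flags=0011 GT?F → skip
[6] flags=0011 MI?F → skip
[7] flags=0011 LT?T → r2=0x6d

EXEC = [1,3,7]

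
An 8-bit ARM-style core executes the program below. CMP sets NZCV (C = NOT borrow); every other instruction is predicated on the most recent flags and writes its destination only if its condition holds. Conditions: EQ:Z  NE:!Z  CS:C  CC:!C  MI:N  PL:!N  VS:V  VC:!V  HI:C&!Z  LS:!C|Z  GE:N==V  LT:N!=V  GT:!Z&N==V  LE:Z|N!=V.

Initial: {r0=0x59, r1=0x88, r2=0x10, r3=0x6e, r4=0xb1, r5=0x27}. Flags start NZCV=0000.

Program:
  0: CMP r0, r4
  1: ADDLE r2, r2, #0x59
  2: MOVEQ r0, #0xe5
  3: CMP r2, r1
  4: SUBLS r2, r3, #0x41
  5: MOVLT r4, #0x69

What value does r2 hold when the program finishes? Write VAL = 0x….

0: ✓ CMP  NZCV=1001
1: · ADDLE
2: · MOVEQ
3: ✓ CMP  NZCV=1001
4: ✓ SUBLS  r2←0x2d
5: · MOVLT

VAL = 0x2d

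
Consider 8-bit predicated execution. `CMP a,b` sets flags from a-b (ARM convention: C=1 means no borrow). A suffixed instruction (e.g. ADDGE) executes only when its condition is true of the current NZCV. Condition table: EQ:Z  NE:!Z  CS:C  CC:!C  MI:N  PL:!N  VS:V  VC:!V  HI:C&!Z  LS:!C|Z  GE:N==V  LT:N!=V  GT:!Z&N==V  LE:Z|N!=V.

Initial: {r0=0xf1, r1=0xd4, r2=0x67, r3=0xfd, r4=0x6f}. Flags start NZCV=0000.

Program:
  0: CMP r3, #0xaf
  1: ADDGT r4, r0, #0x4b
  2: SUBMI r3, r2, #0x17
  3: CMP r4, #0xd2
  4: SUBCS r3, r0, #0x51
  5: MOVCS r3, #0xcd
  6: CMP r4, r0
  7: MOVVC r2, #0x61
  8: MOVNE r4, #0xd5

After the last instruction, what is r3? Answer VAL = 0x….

[0] flags=0010 → (cmp)
[1] flags=0010 GT?T → r4=0x3c
[2] flags=0010 MI?F → skip
[3] flags=0000 → (cmp)
[4] flags=0000 CS?F → skip
[5] flags=0000 CS?F → skip
[6] flags=0000 → (cmp)
[7] flags=0000 VC?T → r2=0x61
[8] flags=0000 NE?T → r4=0xd5

VAL = 0xfd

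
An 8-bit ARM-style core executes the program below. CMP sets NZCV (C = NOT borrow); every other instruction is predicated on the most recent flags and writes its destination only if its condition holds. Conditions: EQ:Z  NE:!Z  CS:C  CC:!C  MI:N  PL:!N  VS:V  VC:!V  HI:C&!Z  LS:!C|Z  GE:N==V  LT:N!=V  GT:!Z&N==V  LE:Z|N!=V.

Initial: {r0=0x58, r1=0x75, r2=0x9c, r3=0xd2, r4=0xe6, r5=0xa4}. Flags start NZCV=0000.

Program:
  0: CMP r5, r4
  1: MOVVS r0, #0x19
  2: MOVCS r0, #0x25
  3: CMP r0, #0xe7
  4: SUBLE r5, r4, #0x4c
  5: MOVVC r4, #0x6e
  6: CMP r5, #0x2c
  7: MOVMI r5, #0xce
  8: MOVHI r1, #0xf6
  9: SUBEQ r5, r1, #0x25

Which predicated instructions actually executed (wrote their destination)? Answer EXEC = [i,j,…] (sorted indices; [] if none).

[0] flags=1000 → (cmp)
[1] flags=1000 VS?F → skip
[2] flags=1000 CS?F → skip
[3] flags=0000 → (cmp)
[4] flags=0000 LE?F → skip
[5] flags=0000 VC?T → r4=0x6e
[6] flags=0011 → (cmp)
[7] flags=0011 MI?F → skip
[8] flags=0011 HI?T → r1=0xf6
[9] flags=0011 EQ?F → skip

EXEC = [5,8]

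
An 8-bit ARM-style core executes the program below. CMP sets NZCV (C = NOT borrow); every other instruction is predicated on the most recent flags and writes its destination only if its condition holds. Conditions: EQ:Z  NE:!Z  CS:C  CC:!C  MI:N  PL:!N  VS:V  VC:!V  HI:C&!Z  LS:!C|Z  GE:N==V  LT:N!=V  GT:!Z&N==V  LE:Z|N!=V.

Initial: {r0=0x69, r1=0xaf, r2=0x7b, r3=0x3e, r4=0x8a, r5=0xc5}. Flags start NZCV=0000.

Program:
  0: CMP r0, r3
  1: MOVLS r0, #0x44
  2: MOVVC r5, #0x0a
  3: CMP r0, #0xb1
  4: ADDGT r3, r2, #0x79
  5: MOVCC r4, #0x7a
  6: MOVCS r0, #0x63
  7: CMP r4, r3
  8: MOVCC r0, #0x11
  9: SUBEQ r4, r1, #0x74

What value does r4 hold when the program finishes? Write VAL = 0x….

0: ✓ CMP  NZCV=0010
1: · MOVLS
2: ✓ MOVVC  r5←0x0a
3: ✓ CMP  NZCV=1001
4: ✓ ADDGT  r3←0xf4
5: ✓ MOVCC  r4←0x7a
6: · MOVCS
7: ✓ CMP  NZCV=1001
8: ✓ MOVCC  r0←0x11
9: · SUBEQ

VAL = 0x7a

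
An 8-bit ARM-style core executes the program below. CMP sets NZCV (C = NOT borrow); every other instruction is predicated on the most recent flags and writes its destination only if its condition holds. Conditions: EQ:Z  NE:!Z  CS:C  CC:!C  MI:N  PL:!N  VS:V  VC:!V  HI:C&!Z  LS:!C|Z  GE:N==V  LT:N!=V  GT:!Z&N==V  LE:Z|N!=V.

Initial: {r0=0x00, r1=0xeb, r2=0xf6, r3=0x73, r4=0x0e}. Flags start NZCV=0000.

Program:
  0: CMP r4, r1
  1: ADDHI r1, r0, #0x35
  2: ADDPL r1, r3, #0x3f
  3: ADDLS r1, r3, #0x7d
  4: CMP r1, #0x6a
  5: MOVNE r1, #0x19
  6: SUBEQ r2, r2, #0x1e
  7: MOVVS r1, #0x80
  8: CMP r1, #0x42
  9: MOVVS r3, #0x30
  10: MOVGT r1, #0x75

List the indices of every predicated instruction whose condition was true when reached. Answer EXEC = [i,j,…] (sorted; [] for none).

EXEC = [2,3,5]

0: ✓ CMP  NZCV=0000
1: · ADDHI
2: ✓ ADDPL  r1←0xb2
3: ✓ ADDLS  r1←0xf0
4: ✓ CMP  NZCV=1010
5: ✓ MOVNE  r1←0x19
6: · SUBEQ
7: · MOVVS
8: ✓ CMP  NZCV=1000
9: · MOVVS
10: · MOVGT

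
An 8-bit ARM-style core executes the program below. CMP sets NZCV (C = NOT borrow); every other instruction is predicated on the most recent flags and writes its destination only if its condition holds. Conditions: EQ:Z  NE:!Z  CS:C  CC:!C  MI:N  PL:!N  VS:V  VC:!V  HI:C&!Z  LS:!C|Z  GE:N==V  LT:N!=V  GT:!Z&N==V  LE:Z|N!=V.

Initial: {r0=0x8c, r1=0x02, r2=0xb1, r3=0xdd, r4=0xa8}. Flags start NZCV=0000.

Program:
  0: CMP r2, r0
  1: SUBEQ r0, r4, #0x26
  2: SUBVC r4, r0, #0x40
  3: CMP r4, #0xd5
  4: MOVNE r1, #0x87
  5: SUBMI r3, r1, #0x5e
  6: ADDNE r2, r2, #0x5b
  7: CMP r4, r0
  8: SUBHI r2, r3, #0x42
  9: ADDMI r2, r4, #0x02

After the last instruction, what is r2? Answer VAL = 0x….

0: ✓ CMP  NZCV=0010
1: · SUBEQ
2: ✓ SUBVC  r4←0x4c
3: ✓ CMP  NZCV=0000
4: ✓ MOVNE  r1←0x87
5: · SUBMI
6: ✓ ADDNE  r2←0x0c
7: ✓ CMP  NZCV=1001
8: · SUBHI
9: ✓ ADDMI  r2←0x4e

VAL = 0x4e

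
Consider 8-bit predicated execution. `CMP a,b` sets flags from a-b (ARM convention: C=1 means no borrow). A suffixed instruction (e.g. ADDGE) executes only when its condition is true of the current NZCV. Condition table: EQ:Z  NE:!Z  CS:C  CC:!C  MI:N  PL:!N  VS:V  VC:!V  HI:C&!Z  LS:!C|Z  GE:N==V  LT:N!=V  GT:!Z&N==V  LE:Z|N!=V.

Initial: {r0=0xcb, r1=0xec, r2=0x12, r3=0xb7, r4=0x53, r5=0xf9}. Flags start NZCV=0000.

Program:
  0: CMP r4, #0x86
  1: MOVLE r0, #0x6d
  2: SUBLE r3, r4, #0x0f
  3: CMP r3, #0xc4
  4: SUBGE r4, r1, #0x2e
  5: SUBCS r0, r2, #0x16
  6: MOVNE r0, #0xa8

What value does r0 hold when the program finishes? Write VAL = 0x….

VAL = 0xa8

[0] flags=1001 → (cmp)
[1] flags=1001 LE?F → skip
[2] flags=1001 LE?F → skip
[3] flags=1000 → (cmp)
[4] flags=1000 GE?F → skip
[5] flags=1000 CS?F → skip
[6] flags=1000 NE?T → r0=0xa8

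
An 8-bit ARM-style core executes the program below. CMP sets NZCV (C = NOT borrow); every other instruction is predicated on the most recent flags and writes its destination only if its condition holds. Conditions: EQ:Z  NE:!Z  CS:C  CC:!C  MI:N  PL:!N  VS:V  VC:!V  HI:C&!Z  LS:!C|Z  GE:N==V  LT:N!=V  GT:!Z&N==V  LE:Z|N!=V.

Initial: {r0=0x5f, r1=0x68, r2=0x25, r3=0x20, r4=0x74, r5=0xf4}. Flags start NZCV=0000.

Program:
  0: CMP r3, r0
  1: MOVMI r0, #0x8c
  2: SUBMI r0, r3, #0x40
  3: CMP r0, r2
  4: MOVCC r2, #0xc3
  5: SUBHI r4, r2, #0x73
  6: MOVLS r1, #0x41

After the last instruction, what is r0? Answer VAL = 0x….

VAL = 0xe0

[0] flags=1000 → (cmp)
[1] flags=1000 MI?T → r0=0x8c
[2] flags=1000 MI?T → r0=0xe0
[3] flags=1010 → (cmp)
[4] flags=1010 CC?F → skip
[5] flags=1010 HI?T → r4=0xb2
[6] flags=1010 LS?F → skip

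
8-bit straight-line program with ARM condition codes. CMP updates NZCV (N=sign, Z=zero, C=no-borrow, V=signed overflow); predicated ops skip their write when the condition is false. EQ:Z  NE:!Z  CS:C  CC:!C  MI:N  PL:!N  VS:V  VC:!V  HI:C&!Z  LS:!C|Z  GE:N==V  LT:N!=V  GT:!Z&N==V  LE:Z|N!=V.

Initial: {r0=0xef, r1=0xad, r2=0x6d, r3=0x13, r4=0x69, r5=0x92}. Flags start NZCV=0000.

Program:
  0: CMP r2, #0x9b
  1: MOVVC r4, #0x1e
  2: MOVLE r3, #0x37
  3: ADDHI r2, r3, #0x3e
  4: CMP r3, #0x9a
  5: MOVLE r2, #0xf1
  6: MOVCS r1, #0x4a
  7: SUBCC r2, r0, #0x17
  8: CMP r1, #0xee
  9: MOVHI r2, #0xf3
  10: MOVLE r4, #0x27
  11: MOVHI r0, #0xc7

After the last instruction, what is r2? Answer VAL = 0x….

VAL = 0xd8

[0] flags=1001 → (cmp)
[1] flags=1001 VC?F → skip
[2] flags=1001 LE?F → skip
[3] flags=1001 HI?F → skip
[4] flags=0000 → (cmp)
[5] flags=0000 LE?F → skip
[6] flags=0000 CS?F → skip
[7] flags=0000 CC?T → r2=0xd8
[8] flags=1000 → (cmp)
[9] flags=1000 HI?F → skip
[10] flags=1000 LE?T → r4=0x27
[11] flags=1000 HI?F → skip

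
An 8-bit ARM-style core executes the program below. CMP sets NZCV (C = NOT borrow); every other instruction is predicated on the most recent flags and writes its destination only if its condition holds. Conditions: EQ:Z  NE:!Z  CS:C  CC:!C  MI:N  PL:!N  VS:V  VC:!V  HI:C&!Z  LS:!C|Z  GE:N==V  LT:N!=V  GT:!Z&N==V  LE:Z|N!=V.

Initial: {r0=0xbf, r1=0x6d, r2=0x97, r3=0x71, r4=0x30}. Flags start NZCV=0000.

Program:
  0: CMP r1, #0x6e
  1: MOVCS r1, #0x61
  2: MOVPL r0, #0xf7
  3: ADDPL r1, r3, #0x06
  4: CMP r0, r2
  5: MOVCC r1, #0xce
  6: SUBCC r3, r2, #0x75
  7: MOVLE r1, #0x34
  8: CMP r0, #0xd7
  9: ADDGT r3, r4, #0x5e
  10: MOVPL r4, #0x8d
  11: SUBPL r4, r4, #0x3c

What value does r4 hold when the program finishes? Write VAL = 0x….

0: ✓ CMP  NZCV=1000
1: · MOVCS
2: · MOVPL
3: · ADDPL
4: ✓ CMP  NZCV=0010
5: · MOVCC
6: · SUBCC
7: · MOVLE
8: ✓ CMP  NZCV=1000
9: · ADDGT
10: · MOVPL
11: · SUBPL

VAL = 0x30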